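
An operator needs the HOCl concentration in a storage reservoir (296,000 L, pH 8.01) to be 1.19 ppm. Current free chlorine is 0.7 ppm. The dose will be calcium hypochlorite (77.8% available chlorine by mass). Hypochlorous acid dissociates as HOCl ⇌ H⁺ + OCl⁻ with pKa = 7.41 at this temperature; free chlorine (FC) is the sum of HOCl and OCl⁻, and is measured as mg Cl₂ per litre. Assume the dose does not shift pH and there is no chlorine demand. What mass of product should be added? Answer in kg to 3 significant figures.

1.99 kg

[OCl⁻]/[HOCl] = 10^(pH − pKa) = 10^(8.01 − 7.41) = 3.981; fraction as HOCl = 1/(1 + 3.981) = 0.2008.
Free chlorine required for 1.19 ppm HOCl: 1.19 / 0.2008 = 5.927 ppm.
FC to add: 5.927 − 0.7 = 5.227 mg/L as Cl₂.
Cl₂ equivalent: 5.227 mg/L × 296,000 L = 1547 g.
Product at 77.8% available Cl: 1547 / 0.778 = 1989 g.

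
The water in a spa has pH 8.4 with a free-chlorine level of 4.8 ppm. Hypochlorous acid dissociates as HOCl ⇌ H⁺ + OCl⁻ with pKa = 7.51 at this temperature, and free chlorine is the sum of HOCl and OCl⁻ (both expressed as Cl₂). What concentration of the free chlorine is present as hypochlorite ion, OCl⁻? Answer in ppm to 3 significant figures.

4.25 ppm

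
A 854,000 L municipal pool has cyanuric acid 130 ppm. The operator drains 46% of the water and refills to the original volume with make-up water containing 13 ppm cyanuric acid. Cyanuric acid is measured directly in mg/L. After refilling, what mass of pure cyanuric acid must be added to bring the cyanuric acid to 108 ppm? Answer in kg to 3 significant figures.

After draining 46% and refilling: 130 × 0.54 + 13 × 0.46 = 76.18 ppm.
Deficit to target: 108 − 76.18 = 31.82 mg/L.
Mass: 31.82 mg/L × 854,000 L = 27,170 g cyanuric acid.

27.2 kg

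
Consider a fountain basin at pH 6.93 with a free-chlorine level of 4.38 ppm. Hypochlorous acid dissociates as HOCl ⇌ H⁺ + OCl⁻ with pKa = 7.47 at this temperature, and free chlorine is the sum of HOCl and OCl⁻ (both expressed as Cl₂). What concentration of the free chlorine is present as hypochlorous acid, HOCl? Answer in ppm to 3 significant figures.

3.40 ppm

[OCl⁻]/[HOCl] = 10^(pH − pKa) = 10^(6.93 − 7.47) = 10^-0.54 = 0.2884.
Fraction as HOCl = 1 / (1 + 0.2884) = 0.7762.
HOCl = 0.7762 × 4.38 ppm = 3.4 ppm.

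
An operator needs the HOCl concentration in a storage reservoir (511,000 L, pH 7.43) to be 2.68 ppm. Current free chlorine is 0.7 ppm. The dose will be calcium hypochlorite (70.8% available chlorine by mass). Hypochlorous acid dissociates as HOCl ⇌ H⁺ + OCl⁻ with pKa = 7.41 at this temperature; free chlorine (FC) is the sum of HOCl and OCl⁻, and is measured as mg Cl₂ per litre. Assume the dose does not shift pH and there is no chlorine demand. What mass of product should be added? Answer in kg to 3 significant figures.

[OCl⁻]/[HOCl] = 10^(pH − pKa) = 10^(7.43 − 7.41) = 1.047; fraction as HOCl = 1/(1 + 1.047) = 0.4885.
Free chlorine required for 2.68 ppm HOCl: 2.68 / 0.4885 = 5.486 ppm.
FC to add: 5.486 − 0.7 = 4.786 mg/L as Cl₂.
Cl₂ equivalent: 4.786 mg/L × 511,000 L = 2446 g.
Product at 70.8% available Cl: 2446 / 0.708 = 3455 g.

3.45 kg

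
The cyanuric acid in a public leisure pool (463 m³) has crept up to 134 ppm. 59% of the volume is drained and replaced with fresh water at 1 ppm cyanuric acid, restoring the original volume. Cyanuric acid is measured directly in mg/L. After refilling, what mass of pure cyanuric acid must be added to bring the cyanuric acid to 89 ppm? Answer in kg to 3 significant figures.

Volume: 463 m³ = 463,000 L.
After draining 59% and refilling: 134 × 0.41 + 1 × 0.59 = 55.53 ppm.
Deficit to target: 89 − 55.53 = 33.47 mg/L.
Mass: 33.47 mg/L × 463,000 L = 15,500 g cyanuric acid.

15.5 kg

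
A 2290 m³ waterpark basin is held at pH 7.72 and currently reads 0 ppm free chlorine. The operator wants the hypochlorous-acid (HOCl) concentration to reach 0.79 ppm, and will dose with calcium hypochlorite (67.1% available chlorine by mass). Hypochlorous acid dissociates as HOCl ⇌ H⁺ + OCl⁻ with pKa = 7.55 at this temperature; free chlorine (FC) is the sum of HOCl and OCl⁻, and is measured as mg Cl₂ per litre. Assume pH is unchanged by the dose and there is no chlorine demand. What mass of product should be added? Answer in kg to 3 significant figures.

6.68 kg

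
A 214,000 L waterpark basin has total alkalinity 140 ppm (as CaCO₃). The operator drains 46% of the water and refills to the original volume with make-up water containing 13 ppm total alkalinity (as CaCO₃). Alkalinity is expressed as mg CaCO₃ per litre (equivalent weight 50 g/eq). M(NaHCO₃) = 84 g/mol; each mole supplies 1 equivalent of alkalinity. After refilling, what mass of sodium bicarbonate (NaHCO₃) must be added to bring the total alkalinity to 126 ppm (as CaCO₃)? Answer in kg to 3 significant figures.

After draining 46% and refilling: 140 × 0.54 + 13 × 0.46 = 81.58 ppm.
Deficit to target: 126 − 81.58 = 44.42 mg/L.
As CaCO₃: 44.42 mg/L × 214,000 L = 9506 g; ÷ 50 g/eq ÷ 1 = 190.1 mol NaHCO₃.
Mass: 190.1 × 84 = 15,970 g.

16.0 kg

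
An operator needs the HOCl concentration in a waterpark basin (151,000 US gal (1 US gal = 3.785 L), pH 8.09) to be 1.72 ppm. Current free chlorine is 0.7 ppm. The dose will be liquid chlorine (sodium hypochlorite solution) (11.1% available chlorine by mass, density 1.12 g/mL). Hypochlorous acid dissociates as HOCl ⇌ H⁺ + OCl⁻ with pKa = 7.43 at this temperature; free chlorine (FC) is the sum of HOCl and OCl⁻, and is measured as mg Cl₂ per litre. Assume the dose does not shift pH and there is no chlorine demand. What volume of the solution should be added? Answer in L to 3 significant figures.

40.8 L

Volume: 151,000 US gal × 3.785 L/gal = 571,535 L.
[OCl⁻]/[HOCl] = 10^(pH − pKa) = 10^(8.09 − 7.43) = 4.571; fraction as HOCl = 1/(1 + 4.571) = 0.1795.
Free chlorine required for 1.72 ppm HOCl: 1.72 / 0.1795 = 9.582 ppm.
FC to add: 9.582 − 0.7 = 8.882 mg/L as Cl₂.
Cl₂ equivalent: 8.882 mg/L × 571,535 L = 5076 g.
Product at 11.1% available Cl: 5076 / 0.111 = 45,730 g.
Volume: 45,730 g ÷ 1.12 g/mL = 40,830 mL.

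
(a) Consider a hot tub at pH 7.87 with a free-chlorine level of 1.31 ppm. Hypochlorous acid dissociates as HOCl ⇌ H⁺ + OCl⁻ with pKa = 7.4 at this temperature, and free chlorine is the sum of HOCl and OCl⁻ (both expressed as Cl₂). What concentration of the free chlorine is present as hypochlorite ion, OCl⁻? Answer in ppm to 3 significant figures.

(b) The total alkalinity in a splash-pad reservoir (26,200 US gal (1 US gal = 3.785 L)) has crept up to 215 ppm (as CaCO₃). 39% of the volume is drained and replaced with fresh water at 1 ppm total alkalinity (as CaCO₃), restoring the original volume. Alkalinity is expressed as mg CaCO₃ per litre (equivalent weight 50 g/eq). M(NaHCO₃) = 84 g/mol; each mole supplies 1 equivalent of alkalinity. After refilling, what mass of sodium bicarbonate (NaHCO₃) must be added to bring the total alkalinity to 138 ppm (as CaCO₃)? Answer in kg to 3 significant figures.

(a) 0.978 ppm; (b) 1.08 kg

(a) [OCl⁻]/[HOCl] = 10^(pH − pKa) = 10^(7.87 − 7.4) = 10^0.47 = 2.951.
(a) Fraction as HOCl = 1 / (1 + 2.951) = 0.2531.
(a) OCl⁻ = (1 − 0.2531) × 1.31 ppm = 0.9785 ppm.

(b) Volume: 26,200 US gal × 3.785 L/gal = 99,167 L.
(b) After draining 39% and refilling: 215 × 0.61 + 1 × 0.39 = 131.54 ppm.
(b) Deficit to target: 138 − 131.54 = 6.46 mg/L.
(b) As CaCO₃: 6.46 mg/L × 99,167 L = 640.6 g; ÷ 50 g/eq ÷ 1 = 12.81 mol NaHCO₃.
(b) Mass: 12.81 × 84 = 1076 g.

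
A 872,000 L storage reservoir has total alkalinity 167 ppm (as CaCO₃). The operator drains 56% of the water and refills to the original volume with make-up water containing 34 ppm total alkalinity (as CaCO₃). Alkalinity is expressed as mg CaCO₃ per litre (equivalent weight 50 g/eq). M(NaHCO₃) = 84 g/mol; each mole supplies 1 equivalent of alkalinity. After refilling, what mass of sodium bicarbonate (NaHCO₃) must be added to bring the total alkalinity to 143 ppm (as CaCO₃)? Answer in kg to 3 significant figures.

74.0 kg

After draining 56% and refilling: 167 × 0.44 + 34 × 0.56 = 92.52 ppm.
Deficit to target: 143 − 92.52 = 50.48 mg/L.
As CaCO₃: 50.48 mg/L × 872,000 L = 44,020 g; ÷ 50 g/eq ÷ 1 = 880.4 mol NaHCO₃.
Mass: 880.4 × 84 = 73,950 g.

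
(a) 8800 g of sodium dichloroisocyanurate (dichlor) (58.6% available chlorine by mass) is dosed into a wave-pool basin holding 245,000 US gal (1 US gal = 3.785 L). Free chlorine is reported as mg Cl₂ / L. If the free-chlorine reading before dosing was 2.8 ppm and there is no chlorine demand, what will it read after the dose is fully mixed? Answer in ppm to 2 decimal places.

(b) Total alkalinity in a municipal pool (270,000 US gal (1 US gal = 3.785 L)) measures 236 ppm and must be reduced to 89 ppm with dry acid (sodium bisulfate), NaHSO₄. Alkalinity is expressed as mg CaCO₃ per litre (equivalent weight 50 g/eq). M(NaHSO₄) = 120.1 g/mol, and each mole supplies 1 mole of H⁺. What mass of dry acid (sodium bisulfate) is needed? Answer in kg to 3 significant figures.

(a) 8.36 ppm; (b) 361 kg

(a) Volume: 245,000 US gal × 3.785 L/gal = 927,325 L.
(a) Available chlorine delivered: 8800 g × 0.586 = 5157 g as Cl₂.
(a) Concentration rise: 5157 g / 927,325 L = 5.561 mg/L = 5.56 ppm.
(a) Final FC: 2.8 + 5.56 = 8.36 ppm.

(b) Volume: 270,000 US gal × 3.785 L/gal = 1,021,950 L.
(b) Alkalinity to neutralize: (236 − 89) = 147 mg/L as CaCO₃ × 1,021,950 L = 150,200 g as CaCO₃.
(b) Equivalents of H⁺ required: 150,200 ÷ 50 g/eq = 3005 eq = 3005 mol NaHSO₄.
(b) Mass of NaHSO₄: 3005 × 120.1 = 360,800 g.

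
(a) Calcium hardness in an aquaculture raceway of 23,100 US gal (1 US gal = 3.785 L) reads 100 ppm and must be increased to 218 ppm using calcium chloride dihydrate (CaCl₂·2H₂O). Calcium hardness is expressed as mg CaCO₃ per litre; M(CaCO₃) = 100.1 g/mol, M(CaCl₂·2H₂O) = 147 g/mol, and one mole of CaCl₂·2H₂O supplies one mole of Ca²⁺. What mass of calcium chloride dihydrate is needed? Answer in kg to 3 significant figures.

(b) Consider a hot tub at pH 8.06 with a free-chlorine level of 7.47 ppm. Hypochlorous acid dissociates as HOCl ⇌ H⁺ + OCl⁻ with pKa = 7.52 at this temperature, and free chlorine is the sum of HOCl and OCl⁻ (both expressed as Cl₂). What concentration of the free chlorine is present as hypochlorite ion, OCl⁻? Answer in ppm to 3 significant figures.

(a) Volume: 23,100 US gal × 3.785 L/gal = 87,434 L.
(a) Hardness to add: (218 − 100) = 118 mg/L as CaCO₃ × 87,434 L = 10,320 g as CaCO₃.
(a) Moles of Ca²⁺ (1 mol Ca²⁺ ≡ 1 mol CaCO₃): 10,320 / 100.1 g/mol = 103.1 mol.
(a) Mass of CaCl₂·2H₂O: 103.1 × 147 = 15,150 g.

(b) [OCl⁻]/[HOCl] = 10^(pH − pKa) = 10^(8.06 − 7.52) = 10^0.54 = 3.467.
(b) Fraction as HOCl = 1 / (1 + 3.467) = 0.2238.
(b) OCl⁻ = (1 − 0.2238) × 7.47 ppm = 5.798 ppm.

(a) 15.2 kg; (b) 5.80 ppm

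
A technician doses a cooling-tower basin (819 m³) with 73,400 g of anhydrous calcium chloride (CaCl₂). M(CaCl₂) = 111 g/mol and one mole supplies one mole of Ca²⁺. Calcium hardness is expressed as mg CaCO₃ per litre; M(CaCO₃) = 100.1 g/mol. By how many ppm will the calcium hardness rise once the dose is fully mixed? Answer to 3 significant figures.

Volume: 819 m³ = 819,000 L.
Moles of Ca²⁺: 73,400 g ÷ 111 g/mol = 661.3 mol.
As CaCO₃: 661.3 mol × 100.1 g/mol = 66,190 g.
Rise: 66,190 g / 819,000 L × 1000 = 80.82 mg/L.

80.8 ppm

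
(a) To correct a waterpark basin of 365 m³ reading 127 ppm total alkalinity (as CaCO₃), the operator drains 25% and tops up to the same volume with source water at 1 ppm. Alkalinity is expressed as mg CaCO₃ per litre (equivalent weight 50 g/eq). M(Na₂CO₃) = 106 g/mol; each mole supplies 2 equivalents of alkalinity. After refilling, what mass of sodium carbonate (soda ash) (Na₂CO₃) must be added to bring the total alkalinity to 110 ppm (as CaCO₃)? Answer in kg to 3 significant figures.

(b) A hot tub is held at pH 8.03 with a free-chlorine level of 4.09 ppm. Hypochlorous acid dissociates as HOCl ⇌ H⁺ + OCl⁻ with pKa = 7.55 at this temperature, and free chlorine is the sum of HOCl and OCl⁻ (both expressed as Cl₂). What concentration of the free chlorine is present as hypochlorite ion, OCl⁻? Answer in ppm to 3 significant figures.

(a) 5.61 kg; (b) 3.07 ppm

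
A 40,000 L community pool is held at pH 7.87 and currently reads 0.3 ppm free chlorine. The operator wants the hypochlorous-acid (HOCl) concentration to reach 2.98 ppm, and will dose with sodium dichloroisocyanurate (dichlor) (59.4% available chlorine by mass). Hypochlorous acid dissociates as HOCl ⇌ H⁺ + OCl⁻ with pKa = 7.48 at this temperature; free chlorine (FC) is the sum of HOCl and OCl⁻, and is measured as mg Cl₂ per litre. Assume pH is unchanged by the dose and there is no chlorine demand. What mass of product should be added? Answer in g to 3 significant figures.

[OCl⁻]/[HOCl] = 10^(pH − pKa) = 10^(7.87 − 7.48) = 2.455; fraction as HOCl = 1/(1 + 2.455) = 0.2895.
Free chlorine required for 2.98 ppm HOCl: 2.98 / 0.2895 = 10.3 ppm.
FC to add: 10.3 − 0.3 = 9.995 mg/L as Cl₂.
Cl₂ equivalent: 9.995 mg/L × 40,000 L = 399.8 g.
Product at 59.4% available Cl: 399.8 / 0.594 = 673.1 g.

673 g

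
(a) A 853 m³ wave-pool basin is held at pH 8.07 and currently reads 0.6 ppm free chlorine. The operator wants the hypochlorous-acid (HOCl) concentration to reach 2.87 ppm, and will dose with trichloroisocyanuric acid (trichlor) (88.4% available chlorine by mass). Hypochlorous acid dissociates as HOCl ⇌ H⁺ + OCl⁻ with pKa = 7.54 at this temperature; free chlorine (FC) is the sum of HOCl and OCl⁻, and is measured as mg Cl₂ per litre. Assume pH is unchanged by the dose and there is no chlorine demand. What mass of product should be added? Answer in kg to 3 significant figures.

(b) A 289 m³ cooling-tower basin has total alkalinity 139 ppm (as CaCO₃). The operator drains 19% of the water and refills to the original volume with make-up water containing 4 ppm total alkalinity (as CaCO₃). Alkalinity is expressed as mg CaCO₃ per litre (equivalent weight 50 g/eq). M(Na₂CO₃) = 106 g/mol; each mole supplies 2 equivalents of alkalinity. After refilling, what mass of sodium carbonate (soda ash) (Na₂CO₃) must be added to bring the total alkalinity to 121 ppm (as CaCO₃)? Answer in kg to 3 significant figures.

(a) Volume: 853 m³ = 853,000 L.
(a) [OCl⁻]/[HOCl] = 10^(pH − pKa) = 10^(8.07 − 7.54) = 3.388; fraction as HOCl = 1/(1 + 3.388) = 0.2279.
(a) Free chlorine required for 2.87 ppm HOCl: 2.87 / 0.2279 = 12.59 ppm.
(a) FC to add: 12.59 − 0.6 = 11.99 mg/L as Cl₂.
(a) Cl₂ equivalent: 11.99 mg/L × 853,000 L = 10,230 g.
(a) Product at 88.4% available Cl: 10,230 / 0.884 = 11,570 g.

(b) Volume: 289 m³ = 289,000 L.
(b) After draining 19% and refilling: 139 × 0.81 + 4 × 0.19 = 113.35 ppm.
(b) Deficit to target: 121 − 113.35 = 7.65 mg/L.
(b) As CaCO₃: 7.65 mg/L × 289,000 L = 2211 g; ÷ 50 g/eq ÷ 2 = 22.11 mol Na₂CO₃.
(b) Mass: 22.11 × 106 = 2344 g.

(a) 11.6 kg; (b) 2.34 kg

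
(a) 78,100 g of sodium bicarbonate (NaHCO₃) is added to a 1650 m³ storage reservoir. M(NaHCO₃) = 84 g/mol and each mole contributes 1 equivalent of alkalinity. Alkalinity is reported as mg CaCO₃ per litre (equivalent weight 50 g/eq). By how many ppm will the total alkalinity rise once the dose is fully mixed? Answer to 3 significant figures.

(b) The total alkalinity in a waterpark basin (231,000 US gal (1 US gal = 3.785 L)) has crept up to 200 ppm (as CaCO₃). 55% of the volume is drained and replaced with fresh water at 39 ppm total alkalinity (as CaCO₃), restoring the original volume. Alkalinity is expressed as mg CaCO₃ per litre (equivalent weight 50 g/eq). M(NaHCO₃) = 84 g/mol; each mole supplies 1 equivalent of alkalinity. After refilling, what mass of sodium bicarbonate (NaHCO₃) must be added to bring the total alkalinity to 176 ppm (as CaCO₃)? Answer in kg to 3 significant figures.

(a) Volume: 1650 m³ = 1,650,000 L.
(a) Moles of NaHCO₃: 78,100 g ÷ 84 g/mol = 929.8 mol → 929.8 eq of alkalinity.
(a) As CaCO₃: 929.8 eq × 50 g/eq = 46,490 g.
(a) Rise: 46,490 g / 1,650,000 L × 1000 = 28.17 mg/L.

(b) Volume: 231,000 US gal × 3.785 L/gal = 874,335 L.
(b) After draining 55% and refilling: 200 × 0.45 + 39 × 0.55 = 111.45 ppm.
(b) Deficit to target: 176 − 111.45 = 64.55 mg/L.
(b) As CaCO₃: 64.55 mg/L × 874,335 L = 56,440 g; ÷ 50 g/eq ÷ 1 = 1129 mol NaHCO₃.
(b) Mass: 1129 × 84 = 94,820 g.

(a) 28.2 ppm; (b) 94.8 kg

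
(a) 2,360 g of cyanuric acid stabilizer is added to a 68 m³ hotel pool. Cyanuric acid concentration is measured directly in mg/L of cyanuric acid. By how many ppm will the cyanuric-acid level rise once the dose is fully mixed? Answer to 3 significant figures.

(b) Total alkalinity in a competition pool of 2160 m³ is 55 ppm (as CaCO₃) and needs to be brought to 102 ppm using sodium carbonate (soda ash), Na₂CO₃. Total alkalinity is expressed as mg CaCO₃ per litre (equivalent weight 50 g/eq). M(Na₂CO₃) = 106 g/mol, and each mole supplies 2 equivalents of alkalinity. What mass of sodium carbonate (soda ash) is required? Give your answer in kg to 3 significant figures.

(a) 34.7 ppm; (b) 108 kg

(a) Volume: 68 m³ = 68,000 L.
(a) Rise: 2,360 g / 68,000 L × 1000 = 34.71 mg/L.

(b) Volume: 2160 m³ = 2,160,000 L.
(b) Alkalinity to add: (102 − 55) = 47 mg/L as CaCO₃ × 2,160,000 L = 101,500 g as CaCO₃.
(b) Equivalents: 101,500 g ÷ 50 g/eq = 2030 eq.
(b) Each mole of Na₂CO₃ supplies 2 eq, so 2030 / 2 = 1015 mol.
(b) Mass: 1015 mol × 106 g/mol = 107,600 g.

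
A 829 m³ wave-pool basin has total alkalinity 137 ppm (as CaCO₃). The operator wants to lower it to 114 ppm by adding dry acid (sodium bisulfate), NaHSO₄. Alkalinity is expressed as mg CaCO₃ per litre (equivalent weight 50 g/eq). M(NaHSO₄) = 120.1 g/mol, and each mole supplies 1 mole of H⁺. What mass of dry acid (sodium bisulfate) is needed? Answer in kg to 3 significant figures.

45.8 kg

Volume: 829 m³ = 829,000 L.
Alkalinity to neutralize: (137 − 114) = 23 mg/L as CaCO₃ × 829,000 L = 19,070 g as CaCO₃.
Equivalents of H⁺ required: 19,070 ÷ 50 g/eq = 381.3 eq = 381.3 mol NaHSO₄.
Mass of NaHSO₄: 381.3 × 120.1 = 45,800 g.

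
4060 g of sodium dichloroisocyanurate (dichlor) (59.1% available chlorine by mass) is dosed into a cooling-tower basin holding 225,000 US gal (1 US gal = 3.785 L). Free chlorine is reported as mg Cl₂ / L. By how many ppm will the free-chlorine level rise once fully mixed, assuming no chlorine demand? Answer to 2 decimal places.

2.82 ppm

Volume: 225,000 US gal × 3.785 L/gal = 851,625 L.
Available chlorine delivered: 4060 g × 0.591 = 2399 g as Cl₂.
Concentration rise: 2399 g / 851,625 L = 2.818 mg/L = 2.82 ppm.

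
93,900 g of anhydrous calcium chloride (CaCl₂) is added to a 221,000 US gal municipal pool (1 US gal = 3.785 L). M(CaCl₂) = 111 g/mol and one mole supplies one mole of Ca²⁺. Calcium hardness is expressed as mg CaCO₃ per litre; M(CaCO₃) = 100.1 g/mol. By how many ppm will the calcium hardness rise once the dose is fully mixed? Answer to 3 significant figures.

101 ppm

Volume: 221,000 US gal × 3.785 L/gal = 836,485 L.
Moles of Ca²⁺: 93,900 g ÷ 111 g/mol = 845.9 mol.
As CaCO₃: 845.9 mol × 100.1 g/mol = 84,680 g.
Rise: 84,680 g / 836,485 L × 1000 = 101.2 mg/L.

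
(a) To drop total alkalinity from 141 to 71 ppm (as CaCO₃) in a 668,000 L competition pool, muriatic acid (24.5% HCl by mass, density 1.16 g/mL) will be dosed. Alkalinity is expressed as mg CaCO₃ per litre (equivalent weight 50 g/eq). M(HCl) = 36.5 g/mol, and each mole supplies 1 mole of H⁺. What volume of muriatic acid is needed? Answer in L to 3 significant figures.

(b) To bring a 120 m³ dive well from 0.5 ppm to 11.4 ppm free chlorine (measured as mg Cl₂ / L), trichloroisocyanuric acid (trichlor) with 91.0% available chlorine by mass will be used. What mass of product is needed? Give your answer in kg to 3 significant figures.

(a) Alkalinity to neutralize: (141 − 71) = 70 mg/L as CaCO₃ × 668,000 L = 46,760 g as CaCO₃.
(a) Equivalents of H⁺ required: 46,760 ÷ 50 g/eq = 935.2 eq = 935.2 mol HCl.
(a) Mass of HCl: 935.2 × 36.5 = 34,130 g.
(a) Mass of 24.5% solution: 34,130 / 0.245 = 139,300 g.
(a) Volume: 139,300 g ÷ 1.16 g/mL = 120,100 mL.

(b) Volume: 120 m³ = 120,000 L.
(b) Chlorine deficit: 11.4 − 0.5 = 10.9 ppm = 10.9 mg/L as Cl₂.
(b) Cl₂ equivalent needed: 10.9 mg/L × 120,000 L = 1,308,000 mg = 1308 g.
(b) Product at 91.0% available chlorine: 1308 / 0.91 = 1437 g.

(a) 120 L; (b) 1.44 kg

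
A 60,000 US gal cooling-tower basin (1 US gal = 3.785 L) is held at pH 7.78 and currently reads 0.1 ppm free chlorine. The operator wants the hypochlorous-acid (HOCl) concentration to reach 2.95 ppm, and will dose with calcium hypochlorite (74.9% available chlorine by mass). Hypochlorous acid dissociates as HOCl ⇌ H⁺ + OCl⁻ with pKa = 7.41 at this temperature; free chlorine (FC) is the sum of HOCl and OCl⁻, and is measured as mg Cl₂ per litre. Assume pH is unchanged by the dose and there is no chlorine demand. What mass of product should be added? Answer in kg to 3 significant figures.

Volume: 60,000 US gal × 3.785 L/gal = 227,100 L.
[OCl⁻]/[HOCl] = 10^(pH − pKa) = 10^(7.78 − 7.41) = 2.344; fraction as HOCl = 1/(1 + 2.344) = 0.299.
Free chlorine required for 2.95 ppm HOCl: 2.95 / 0.299 = 9.865 ppm.
FC to add: 9.865 − 0.1 = 9.765 mg/L as Cl₂.
Cl₂ equivalent: 9.765 mg/L × 227,100 L = 2218 g.
Product at 74.9% available Cl: 2218 / 0.749 = 2961 g.

2.96 kg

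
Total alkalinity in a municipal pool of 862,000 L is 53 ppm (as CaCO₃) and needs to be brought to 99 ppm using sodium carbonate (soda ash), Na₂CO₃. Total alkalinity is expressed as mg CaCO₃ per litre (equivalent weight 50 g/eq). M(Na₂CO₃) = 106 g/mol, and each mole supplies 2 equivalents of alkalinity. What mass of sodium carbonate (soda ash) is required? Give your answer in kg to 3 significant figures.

42.0 kg

Alkalinity to add: (99 − 53) = 46 mg/L as CaCO₃ × 862,000 L = 39,650 g as CaCO₃.
Equivalents: 39,650 g ÷ 50 g/eq = 793 eq.
Each mole of Na₂CO₃ supplies 2 eq, so 793 / 2 = 396.5 mol.
Mass: 396.5 mol × 106 g/mol = 42,030 g.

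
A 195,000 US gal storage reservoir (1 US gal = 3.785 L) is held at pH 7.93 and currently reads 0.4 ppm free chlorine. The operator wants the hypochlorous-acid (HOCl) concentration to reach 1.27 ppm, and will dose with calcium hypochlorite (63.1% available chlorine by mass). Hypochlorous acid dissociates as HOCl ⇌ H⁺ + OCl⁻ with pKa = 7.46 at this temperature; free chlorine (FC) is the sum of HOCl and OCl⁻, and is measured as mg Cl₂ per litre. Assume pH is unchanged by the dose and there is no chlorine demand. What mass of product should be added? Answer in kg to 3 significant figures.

Volume: 195,000 US gal × 3.785 L/gal = 738,075 L.
[OCl⁻]/[HOCl] = 10^(pH − pKa) = 10^(7.93 − 7.46) = 2.951; fraction as HOCl = 1/(1 + 2.951) = 0.2531.
Free chlorine required for 1.27 ppm HOCl: 1.27 / 0.2531 = 5.018 ppm.
FC to add: 5.018 − 0.4 = 4.618 mg/L as Cl₂.
Cl₂ equivalent: 4.618 mg/L × 738,075 L = 3408 g.
Product at 63.1% available Cl: 3408 / 0.631 = 5402 g.

5.40 kg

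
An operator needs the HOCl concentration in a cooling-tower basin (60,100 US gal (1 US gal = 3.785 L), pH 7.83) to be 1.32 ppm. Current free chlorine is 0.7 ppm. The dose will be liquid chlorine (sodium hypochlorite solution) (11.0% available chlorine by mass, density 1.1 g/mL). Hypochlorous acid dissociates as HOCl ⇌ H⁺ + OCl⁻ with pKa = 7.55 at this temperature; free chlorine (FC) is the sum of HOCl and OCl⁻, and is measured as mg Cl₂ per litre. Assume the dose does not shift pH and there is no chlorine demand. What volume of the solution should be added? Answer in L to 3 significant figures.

Volume: 60,100 US gal × 3.785 L/gal = 227,478 L.
[OCl⁻]/[HOCl] = 10^(pH − pKa) = 10^(7.83 − 7.55) = 1.905; fraction as HOCl = 1/(1 + 1.905) = 0.3442.
Free chlorine required for 1.32 ppm HOCl: 1.32 / 0.3442 = 3.835 ppm.
FC to add: 3.835 − 0.7 = 3.135 mg/L as Cl₂.
Cl₂ equivalent: 3.135 mg/L × 227,478 L = 713.2 g.
Product at 11.0% available Cl: 713.2 / 0.11 = 6484 g.
Volume: 6484 g ÷ 1.1 g/mL = 5894 mL.

5.89 L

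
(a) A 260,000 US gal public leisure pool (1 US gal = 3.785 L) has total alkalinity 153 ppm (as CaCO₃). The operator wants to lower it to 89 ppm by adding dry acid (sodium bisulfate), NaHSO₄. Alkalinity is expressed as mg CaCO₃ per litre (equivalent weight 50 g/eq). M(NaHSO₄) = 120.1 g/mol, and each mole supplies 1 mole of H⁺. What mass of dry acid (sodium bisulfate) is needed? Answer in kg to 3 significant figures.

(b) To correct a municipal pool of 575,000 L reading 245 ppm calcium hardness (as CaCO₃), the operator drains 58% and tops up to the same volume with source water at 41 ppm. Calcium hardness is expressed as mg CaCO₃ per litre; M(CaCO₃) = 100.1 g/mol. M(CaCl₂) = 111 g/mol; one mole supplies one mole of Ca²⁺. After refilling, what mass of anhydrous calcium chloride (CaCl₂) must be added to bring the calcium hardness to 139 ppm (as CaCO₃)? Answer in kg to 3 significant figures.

(a) 151 kg; (b) 7.86 kg

(a) Volume: 260,000 US gal × 3.785 L/gal = 984,100 L.
(a) Alkalinity to neutralize: (153 − 89) = 64 mg/L as CaCO₃ × 984,100 L = 62,980 g as CaCO₃.
(a) Equivalents of H⁺ required: 62,980 ÷ 50 g/eq = 1260 eq = 1260 mol NaHSO₄.
(a) Mass of NaHSO₄: 1260 × 120.1 = 151,300 g.

(b) After draining 58% and refilling: 245 × 0.42 + 41 × 0.58 = 126.68 ppm.
(b) Deficit to target: 139 − 126.68 = 12.32 mg/L.
(b) As CaCO₃: 12.32 mg/L × 575,000 L = 7084 g; ÷ 100.1 = 70.77 mol Ca²⁺.
(b) Mass: 70.77 × 111 = 7855 g.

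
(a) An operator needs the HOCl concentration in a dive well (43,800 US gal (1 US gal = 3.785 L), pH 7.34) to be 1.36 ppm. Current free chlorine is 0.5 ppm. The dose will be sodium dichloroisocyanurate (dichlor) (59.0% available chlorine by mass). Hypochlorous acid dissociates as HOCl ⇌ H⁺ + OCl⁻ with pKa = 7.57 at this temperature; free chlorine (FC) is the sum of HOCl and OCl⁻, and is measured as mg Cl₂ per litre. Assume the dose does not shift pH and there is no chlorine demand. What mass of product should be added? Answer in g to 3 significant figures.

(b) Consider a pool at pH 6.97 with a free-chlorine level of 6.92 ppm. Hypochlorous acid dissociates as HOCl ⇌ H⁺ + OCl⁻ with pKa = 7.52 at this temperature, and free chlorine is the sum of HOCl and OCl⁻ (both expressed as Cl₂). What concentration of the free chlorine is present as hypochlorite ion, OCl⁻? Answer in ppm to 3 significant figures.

(a) Volume: 43,800 US gal × 3.785 L/gal = 165,783 L.
(a) [OCl⁻]/[HOCl] = 10^(pH − pKa) = 10^(7.34 − 7.57) = 0.5888; fraction as HOCl = 1/(1 + 0.5888) = 0.6294.
(a) Free chlorine required for 1.36 ppm HOCl: 1.36 / 0.6294 = 2.161 ppm.
(a) FC to add: 2.161 − 0.5 = 1.661 mg/L as Cl₂.
(a) Cl₂ equivalent: 1.661 mg/L × 165,783 L = 275.3 g.
(a) Product at 59.0% available Cl: 275.3 / 0.59 = 466.7 g.

(b) [OCl⁻]/[HOCl] = 10^(pH − pKa) = 10^(6.97 − 7.52) = 10^-0.55 = 0.2818.
(b) Fraction as HOCl = 1 / (1 + 0.2818) = 0.7801.
(b) OCl⁻ = (1 − 0.7801) × 6.92 ppm = 1.522 ppm.

(a) 467 g; (b) 1.52 ppm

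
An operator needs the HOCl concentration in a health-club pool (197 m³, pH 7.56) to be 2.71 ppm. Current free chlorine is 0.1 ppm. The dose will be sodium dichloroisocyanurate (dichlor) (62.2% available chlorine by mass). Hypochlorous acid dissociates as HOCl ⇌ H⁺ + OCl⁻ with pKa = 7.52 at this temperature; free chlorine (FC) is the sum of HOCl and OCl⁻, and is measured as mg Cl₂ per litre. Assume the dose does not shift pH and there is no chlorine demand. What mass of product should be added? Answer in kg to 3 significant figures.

1.77 kg

Volume: 197 m³ = 197,000 L.
[OCl⁻]/[HOCl] = 10^(pH − pKa) = 10^(7.56 − 7.52) = 1.096; fraction as HOCl = 1/(1 + 1.096) = 0.477.
Free chlorine required for 2.71 ppm HOCl: 2.71 / 0.477 = 5.681 ppm.
FC to add: 5.681 − 0.1 = 5.581 mg/L as Cl₂.
Cl₂ equivalent: 5.581 mg/L × 197,000 L = 1100 g.
Product at 62.2% available Cl: 1100 / 0.622 = 1768 g.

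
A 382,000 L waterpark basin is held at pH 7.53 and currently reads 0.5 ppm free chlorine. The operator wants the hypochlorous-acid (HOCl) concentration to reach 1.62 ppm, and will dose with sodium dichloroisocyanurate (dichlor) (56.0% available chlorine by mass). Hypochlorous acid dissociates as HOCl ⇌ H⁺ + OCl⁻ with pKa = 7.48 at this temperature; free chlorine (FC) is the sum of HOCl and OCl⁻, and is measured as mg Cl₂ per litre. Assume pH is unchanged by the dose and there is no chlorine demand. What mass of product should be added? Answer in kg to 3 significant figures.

2.00 kg

[OCl⁻]/[HOCl] = 10^(pH − pKa) = 10^(7.53 − 7.48) = 1.122; fraction as HOCl = 1/(1 + 1.122) = 0.4712.
Free chlorine required for 1.62 ppm HOCl: 1.62 / 0.4712 = 3.438 ppm.
FC to add: 3.438 − 0.5 = 2.938 mg/L as Cl₂.
Cl₂ equivalent: 2.938 mg/L × 382,000 L = 1122 g.
Product at 56.0% available Cl: 1122 / 0.56 = 2004 g.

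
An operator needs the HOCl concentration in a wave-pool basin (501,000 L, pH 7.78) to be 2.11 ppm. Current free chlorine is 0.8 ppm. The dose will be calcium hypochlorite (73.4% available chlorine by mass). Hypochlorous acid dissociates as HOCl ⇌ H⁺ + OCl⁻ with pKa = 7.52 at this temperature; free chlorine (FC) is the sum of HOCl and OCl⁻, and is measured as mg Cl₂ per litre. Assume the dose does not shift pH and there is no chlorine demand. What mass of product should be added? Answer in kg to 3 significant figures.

3.51 kg

[OCl⁻]/[HOCl] = 10^(pH − pKa) = 10^(7.78 − 7.52) = 1.82; fraction as HOCl = 1/(1 + 1.82) = 0.3546.
Free chlorine required for 2.11 ppm HOCl: 2.11 / 0.3546 = 5.95 ppm.
FC to add: 5.95 − 0.8 = 5.15 mg/L as Cl₂.
Cl₂ equivalent: 5.15 mg/L × 501,000 L = 2580 g.
Product at 73.4% available Cl: 2580 / 0.734 = 3515 g.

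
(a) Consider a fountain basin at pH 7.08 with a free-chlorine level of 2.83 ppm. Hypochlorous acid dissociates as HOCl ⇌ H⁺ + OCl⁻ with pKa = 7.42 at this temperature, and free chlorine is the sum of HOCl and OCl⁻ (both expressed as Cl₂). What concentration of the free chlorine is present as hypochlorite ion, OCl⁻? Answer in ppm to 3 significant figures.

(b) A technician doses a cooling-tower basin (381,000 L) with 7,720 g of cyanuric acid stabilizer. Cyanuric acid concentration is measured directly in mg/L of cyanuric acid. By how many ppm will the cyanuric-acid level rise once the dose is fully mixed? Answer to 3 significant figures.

(a) [OCl⁻]/[HOCl] = 10^(pH − pKa) = 10^(7.08 − 7.42) = 10^-0.34 = 0.4571.
(a) Fraction as HOCl = 1 / (1 + 0.4571) = 0.6863.
(a) OCl⁻ = (1 − 0.6863) × 2.83 ppm = 0.8878 ppm.

(b) Rise: 7,720 g / 381,000 L × 1000 = 20.26 mg/L.

(a) 0.888 ppm; (b) 20.3 ppm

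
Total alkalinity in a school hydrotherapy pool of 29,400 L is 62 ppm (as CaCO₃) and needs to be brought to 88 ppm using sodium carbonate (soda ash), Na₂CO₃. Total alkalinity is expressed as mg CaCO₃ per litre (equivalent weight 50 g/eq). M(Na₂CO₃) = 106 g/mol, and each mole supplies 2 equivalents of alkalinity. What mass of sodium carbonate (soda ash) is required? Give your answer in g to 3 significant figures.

810 g

Alkalinity to add: (88 − 62) = 26 mg/L as CaCO₃ × 29,400 L = 764.4 g as CaCO₃.
Equivalents: 764.4 g ÷ 50 g/eq = 15.29 eq.
Each mole of Na₂CO₃ supplies 2 eq, so 15.29 / 2 = 7.644 mol.
Mass: 7.644 mol × 106 g/mol = 810.3 g.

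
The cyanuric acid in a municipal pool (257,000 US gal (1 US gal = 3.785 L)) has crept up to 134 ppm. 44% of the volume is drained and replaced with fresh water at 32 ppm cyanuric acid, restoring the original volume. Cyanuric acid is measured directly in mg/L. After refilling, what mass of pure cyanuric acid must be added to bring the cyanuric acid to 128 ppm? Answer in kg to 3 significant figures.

37.8 kg

Volume: 257,000 US gal × 3.785 L/gal = 972,745 L.
After draining 44% and refilling: 134 × 0.56 + 32 × 0.44 = 89.12 ppm.
Deficit to target: 128 − 89.12 = 38.88 mg/L.
Mass: 38.88 mg/L × 972,745 L = 37,820 g cyanuric acid.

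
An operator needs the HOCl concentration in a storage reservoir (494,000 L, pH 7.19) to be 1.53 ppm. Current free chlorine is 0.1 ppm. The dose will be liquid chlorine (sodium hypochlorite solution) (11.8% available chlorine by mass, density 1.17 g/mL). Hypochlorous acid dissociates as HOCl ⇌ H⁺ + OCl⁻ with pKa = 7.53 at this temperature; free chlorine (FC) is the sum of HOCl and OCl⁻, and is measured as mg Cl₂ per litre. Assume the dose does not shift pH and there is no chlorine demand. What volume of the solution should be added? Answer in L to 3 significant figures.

7.62 L

[OCl⁻]/[HOCl] = 10^(pH − pKa) = 10^(7.19 − 7.53) = 0.4571; fraction as HOCl = 1/(1 + 0.4571) = 0.6863.
Free chlorine required for 1.53 ppm HOCl: 1.53 / 0.6863 = 2.229 ppm.
FC to add: 2.229 − 0.1 = 2.129 mg/L as Cl₂.
Cl₂ equivalent: 2.129 mg/L × 494,000 L = 1052 g.
Product at 11.8% available Cl: 1052 / 0.118 = 8914 g.
Volume: 8914 g ÷ 1.17 g/mL = 7619 mL.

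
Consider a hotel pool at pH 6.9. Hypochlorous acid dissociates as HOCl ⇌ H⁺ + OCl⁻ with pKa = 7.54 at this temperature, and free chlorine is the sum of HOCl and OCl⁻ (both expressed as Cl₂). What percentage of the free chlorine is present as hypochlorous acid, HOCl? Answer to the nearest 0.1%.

81.4%

[OCl⁻]/[HOCl] = 10^(pH − pKa) = 10^(6.9 − 7.54) = 10^-0.64 = 0.2291.
Fraction as HOCl = 1 / (1 + 0.2291) = 0.8136.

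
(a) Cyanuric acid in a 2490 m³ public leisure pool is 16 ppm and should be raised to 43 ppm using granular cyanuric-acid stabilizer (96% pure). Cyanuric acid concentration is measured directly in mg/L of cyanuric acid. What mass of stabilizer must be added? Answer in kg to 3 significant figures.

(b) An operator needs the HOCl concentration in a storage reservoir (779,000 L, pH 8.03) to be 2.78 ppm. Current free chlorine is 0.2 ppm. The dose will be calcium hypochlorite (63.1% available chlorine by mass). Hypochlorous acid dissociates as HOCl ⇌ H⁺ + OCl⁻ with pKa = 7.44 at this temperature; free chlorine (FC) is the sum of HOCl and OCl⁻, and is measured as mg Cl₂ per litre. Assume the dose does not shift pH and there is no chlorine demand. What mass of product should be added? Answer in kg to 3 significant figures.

(a) Volume: 2490 m³ = 2,490,000 L.
(a) CYA to add: (43 − 16) = 27 mg/L × 2,490,000 L = 67,230 g cyanuric acid.
(a) At 96% purity: 67,230 / 0.96 = 70,030 g product.

(b) [OCl⁻]/[HOCl] = 10^(pH − pKa) = 10^(8.03 − 7.44) = 3.89; fraction as HOCl = 1/(1 + 3.89) = 0.2045.
(b) Free chlorine required for 2.78 ppm HOCl: 2.78 / 0.2045 = 13.6 ppm.
(b) FC to add: 13.6 − 0.2 = 13.4 mg/L as Cl₂.
(b) Cl₂ equivalent: 13.4 mg/L × 779,000 L = 10,440 g.
(b) Product at 63.1% available Cl: 10,440 / 0.631 = 16,540 g.

(a) 70.0 kg; (b) 16.5 kg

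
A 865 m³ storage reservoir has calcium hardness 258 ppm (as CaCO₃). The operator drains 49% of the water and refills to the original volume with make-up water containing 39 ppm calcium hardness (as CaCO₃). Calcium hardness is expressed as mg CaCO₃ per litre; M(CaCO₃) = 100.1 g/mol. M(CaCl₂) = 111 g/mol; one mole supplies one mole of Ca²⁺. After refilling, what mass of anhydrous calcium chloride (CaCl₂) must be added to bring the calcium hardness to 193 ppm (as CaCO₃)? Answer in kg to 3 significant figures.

Volume: 865 m³ = 865,000 L.
After draining 49% and refilling: 258 × 0.51 + 39 × 0.49 = 150.69 ppm.
Deficit to target: 193 − 150.69 = 42.31 mg/L.
As CaCO₃: 42.31 mg/L × 865,000 L = 36,600 g; ÷ 100.1 = 365.6 mol Ca²⁺.
Mass: 365.6 × 111 = 40,580 g.

40.6 kg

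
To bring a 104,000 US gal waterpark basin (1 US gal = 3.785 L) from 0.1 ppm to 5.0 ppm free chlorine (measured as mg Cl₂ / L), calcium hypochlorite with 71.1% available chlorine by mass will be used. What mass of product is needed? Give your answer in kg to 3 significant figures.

2.71 kg

Volume: 104,000 US gal × 3.785 L/gal = 393,640 L.
Chlorine deficit: 5.0 − 0.1 = 4.9 ppm = 4.9 mg/L as Cl₂.
Cl₂ equivalent needed: 4.9 mg/L × 393,640 L = 1,929,000 mg = 1929 g.
Product at 71.1% available chlorine: 1929 / 0.711 = 2713 g.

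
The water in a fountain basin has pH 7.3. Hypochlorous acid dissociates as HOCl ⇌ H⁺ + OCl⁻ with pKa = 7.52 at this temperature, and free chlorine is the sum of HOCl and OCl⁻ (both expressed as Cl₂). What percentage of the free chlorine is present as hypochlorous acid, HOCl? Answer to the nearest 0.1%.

[OCl⁻]/[HOCl] = 10^(pH − pKa) = 10^(7.3 − 7.52) = 10^-0.22 = 0.6026.
Fraction as HOCl = 1 / (1 + 0.6026) = 0.624.

62.4%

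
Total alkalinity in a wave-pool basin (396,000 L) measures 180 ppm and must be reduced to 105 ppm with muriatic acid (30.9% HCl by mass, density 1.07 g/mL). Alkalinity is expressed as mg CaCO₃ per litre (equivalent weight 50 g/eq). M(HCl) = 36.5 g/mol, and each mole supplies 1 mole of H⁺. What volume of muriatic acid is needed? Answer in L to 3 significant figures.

65.6 L

Alkalinity to neutralize: (180 − 105) = 75 mg/L as CaCO₃ × 396,000 L = 29,700 g as CaCO₃.
Equivalents of H⁺ required: 29,700 ÷ 50 g/eq = 594 eq = 594 mol HCl.
Mass of HCl: 594 × 36.5 = 21,680 g.
Mass of 30.9% solution: 21,680 / 0.309 = 70,170 g.
Volume: 70,170 g ÷ 1.07 g/mL = 65,570 mL.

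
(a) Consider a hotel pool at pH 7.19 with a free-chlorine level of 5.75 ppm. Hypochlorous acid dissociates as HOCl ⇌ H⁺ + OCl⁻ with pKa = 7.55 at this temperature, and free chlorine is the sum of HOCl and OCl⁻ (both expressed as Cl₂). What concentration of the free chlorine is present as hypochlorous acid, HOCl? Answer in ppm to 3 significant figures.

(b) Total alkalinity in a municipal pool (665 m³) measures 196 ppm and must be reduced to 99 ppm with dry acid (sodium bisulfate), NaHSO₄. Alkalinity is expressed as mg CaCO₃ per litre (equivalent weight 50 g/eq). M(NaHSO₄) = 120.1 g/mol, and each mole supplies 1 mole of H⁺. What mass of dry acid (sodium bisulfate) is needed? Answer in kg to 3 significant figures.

(a) 4.00 ppm; (b) 155 kg

(a) [OCl⁻]/[HOCl] = 10^(pH − pKa) = 10^(7.19 − 7.55) = 10^-0.36 = 0.4365.
(a) Fraction as HOCl = 1 / (1 + 0.4365) = 0.6961.
(a) HOCl = 0.6961 × 5.75 ppm = 4.003 ppm.

(b) Volume: 665 m³ = 665,000 L.
(b) Alkalinity to neutralize: (196 − 99) = 97 mg/L as CaCO₃ × 665,000 L = 64,500 g as CaCO₃.
(b) Equivalents of H⁺ required: 64,500 ÷ 50 g/eq = 1290 eq = 1290 mol NaHSO₄.
(b) Mass of NaHSO₄: 1290 × 120.1 = 154,900 g.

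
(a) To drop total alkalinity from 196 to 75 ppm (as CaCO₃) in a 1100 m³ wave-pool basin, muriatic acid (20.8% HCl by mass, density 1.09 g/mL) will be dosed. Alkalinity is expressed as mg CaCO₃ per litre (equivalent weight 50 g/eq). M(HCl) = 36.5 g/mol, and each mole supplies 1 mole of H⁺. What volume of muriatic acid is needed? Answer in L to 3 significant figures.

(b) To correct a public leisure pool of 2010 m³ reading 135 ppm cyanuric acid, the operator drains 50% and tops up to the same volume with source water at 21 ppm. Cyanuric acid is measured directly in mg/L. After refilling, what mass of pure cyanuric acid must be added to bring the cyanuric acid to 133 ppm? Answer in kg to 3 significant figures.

(a) Volume: 1100 m³ = 1,100,000 L.
(a) Alkalinity to neutralize: (196 − 75) = 121 mg/L as CaCO₃ × 1,100,000 L = 133,100 g as CaCO₃.
(a) Equivalents of H⁺ required: 133,100 ÷ 50 g/eq = 2662 eq = 2662 mol HCl.
(a) Mass of HCl: 2662 × 36.5 = 97,160 g.
(a) Mass of 20.8% solution: 97,160 / 0.208 = 467,100 g.
(a) Volume: 467,100 g ÷ 1.09 g/mL = 428,600 mL.

(b) Volume: 2010 m³ = 2,010,000 L.
(b) After draining 50% and refilling: 135 × 0.50 + 21 × 0.50 = 78 ppm.
(b) Deficit to target: 133 − 78 = 55 mg/L.
(b) Mass: 55 mg/L × 2,010,000 L = 110,600 g cyanuric acid.

(a) 429 L; (b) 111 kg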